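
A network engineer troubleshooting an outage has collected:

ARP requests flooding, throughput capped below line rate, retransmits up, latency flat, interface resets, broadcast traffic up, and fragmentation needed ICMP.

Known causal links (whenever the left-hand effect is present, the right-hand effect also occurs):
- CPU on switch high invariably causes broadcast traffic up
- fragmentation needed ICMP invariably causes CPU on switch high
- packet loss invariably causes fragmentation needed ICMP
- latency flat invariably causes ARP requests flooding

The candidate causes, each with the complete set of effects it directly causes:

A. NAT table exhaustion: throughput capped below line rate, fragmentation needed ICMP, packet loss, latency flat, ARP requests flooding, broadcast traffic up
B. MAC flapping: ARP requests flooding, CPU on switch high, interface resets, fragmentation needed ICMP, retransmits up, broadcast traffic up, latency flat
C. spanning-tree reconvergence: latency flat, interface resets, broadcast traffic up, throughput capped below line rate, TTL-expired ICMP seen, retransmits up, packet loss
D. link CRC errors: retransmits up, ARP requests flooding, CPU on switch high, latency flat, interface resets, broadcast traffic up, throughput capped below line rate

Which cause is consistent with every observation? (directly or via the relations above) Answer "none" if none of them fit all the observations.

Checking each candidate against the observations:
(A) NAT table exhaustion — ARP requests flooding yes; throughput capped below line rate yes; retransmits up NO; latency flat yes; interface resets NO; broadcast traffic up yes; fragmentation needed ICMP yes
(B) MAC flapping — ARP requests flooding yes; throughput capped below line rate NO; retransmits up yes; latency flat yes; interface resets yes; broadcast traffic up yes; fragmentation needed ICMP yes
(C) spanning-tree reconvergence — ARP requests flooding yes (via latency flat → ARP requests flooding); throughput capped below line rate yes; retransmits up yes; latency flat yes; interface resets yes; broadcast traffic up yes; fragmentation needed ICMP yes (via packet loss → fragmentation needed ICMP)
(D) link CRC errors — ARP requests flooding yes; throughput capped below line rate yes; retransmits up yes; latency flat yes; interface resets yes; broadcast traffic up yes; fragmentation needed ICMP NO
Only (C) is consistent with every observation.

C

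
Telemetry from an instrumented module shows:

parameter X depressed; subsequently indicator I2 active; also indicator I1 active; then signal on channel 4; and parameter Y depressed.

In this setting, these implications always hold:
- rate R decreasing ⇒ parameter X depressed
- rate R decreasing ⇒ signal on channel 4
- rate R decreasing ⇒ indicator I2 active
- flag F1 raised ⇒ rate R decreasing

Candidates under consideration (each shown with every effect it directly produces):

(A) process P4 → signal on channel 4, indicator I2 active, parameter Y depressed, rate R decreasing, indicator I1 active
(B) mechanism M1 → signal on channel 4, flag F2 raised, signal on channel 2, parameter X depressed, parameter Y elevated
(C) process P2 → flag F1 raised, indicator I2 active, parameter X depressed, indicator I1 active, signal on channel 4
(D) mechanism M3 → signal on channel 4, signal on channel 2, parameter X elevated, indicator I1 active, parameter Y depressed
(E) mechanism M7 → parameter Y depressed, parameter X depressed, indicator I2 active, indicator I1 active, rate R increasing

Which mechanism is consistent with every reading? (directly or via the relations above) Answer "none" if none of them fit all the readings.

A

Per-candidate check:
(A) process P4 — accounts for every observation (parameter X depressed via rate R decreasing → parameter X depressed)
(B) mechanism M1 — parameter X depressed match; indicator I2 active miss; indicator I1 active miss; signal on channel 4 match; parameter Y depressed miss
(C) process P2 — parameter X depressed match; indicator I2 active match; indicator I1 active match; signal on channel 4 match; parameter Y depressed miss
(D) mechanism M3 — parameter X depressed miss; indicator I2 active miss; indicator I1 active match; signal on channel 4 match; parameter Y depressed match
(E) mechanism M7 — does not account for signal on channel 4
(A) alone accounts for all the evidence.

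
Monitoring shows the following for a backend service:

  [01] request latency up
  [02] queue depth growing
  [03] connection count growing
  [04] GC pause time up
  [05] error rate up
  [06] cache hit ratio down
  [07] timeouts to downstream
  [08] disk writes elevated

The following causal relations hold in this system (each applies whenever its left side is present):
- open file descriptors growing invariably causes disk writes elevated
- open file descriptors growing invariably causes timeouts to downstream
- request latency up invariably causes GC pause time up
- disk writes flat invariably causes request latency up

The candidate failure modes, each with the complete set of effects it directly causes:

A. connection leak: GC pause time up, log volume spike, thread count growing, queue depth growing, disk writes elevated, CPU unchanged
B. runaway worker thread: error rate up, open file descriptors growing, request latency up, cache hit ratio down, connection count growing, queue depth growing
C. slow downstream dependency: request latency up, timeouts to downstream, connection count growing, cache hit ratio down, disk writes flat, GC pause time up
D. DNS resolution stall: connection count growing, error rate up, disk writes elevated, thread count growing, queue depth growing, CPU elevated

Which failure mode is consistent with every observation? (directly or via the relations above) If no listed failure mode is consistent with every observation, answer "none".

For each candidate, compare predicted effects to what was observed:
(A) connection leak — request latency up miss; queue depth growing match; connection count growing miss; GC pause time up match; error rate up miss; cache hit ratio down miss; timeouts to downstream miss; disk writes elevated match
(B) runaway worker thread — request latency up match; queue depth growing match; connection count growing match; GC pause time up match (via request latency up → GC pause time up); error rate up match; cache hit ratio down match; timeouts to downstream match (via open file descriptors growing → timeouts to downstream); disk writes elevated match (via open file descriptors growing → disk writes elevated)
(C) slow downstream dependency — request latency up match; queue depth growing miss; connection count growing match; GC pause time up match; error rate up miss; cache hit ratio down match; timeouts to downstream match; disk writes elevated miss
(D) DNS resolution stall — does not account for request latency up, GC pause time up, cache hit ratio down, timeouts to downstream
Only (B) is consistent with every observation.

B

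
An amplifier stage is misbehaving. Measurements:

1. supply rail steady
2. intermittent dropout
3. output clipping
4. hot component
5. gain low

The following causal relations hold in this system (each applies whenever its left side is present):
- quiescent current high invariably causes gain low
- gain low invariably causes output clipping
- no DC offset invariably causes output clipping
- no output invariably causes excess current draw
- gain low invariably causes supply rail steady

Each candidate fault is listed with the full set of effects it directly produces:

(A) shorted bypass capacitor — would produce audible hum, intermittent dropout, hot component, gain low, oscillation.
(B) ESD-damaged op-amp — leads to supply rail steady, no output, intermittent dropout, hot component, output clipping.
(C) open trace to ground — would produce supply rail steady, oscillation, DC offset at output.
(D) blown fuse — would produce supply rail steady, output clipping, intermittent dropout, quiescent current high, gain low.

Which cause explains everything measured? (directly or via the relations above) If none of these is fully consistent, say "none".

Testing each hypothesis:
(A) shorted bypass capacitor — accounts for every observation (supply rail steady by gain low → supply rail steady)
(B) ESD-damaged op-amp — supply rail steady ✓; intermittent dropout ✓; output clipping ✓; hot component ✓; gain low ✗
(C) open trace to ground — does not account for intermittent dropout, output clipping, hot component, gain low
(D) blown fuse — supply rail steady ✓; intermittent dropout ✓; output clipping ✓; hot component ✗; gain low ✓
(A) alone accounts for all the evidence.

A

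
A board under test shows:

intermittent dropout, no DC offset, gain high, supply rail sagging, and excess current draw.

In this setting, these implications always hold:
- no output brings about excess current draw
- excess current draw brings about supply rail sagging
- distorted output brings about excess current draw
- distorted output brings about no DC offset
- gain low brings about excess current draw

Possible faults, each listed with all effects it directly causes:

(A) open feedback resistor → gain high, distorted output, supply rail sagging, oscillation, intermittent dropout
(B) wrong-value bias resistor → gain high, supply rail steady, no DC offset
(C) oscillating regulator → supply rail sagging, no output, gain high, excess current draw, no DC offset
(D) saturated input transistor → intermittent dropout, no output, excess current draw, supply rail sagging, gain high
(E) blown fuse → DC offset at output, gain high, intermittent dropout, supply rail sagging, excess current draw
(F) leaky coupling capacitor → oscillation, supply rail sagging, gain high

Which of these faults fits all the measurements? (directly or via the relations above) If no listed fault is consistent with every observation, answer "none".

Testing each hypothesis:
(A) open feedback resistor — intermittent dropout ✓; no DC offset ✓ (through distorted output → no DC offset); gain high ✓; supply rail sagging ✓; excess current draw ✓ (through distorted output → excess current draw)
(B) wrong-value bias resistor — fails on intermittent dropout, supply rail sagging, excess current draw (predicts supply rail steady, not supply rail sagging)
(C) oscillating regulator — does not account for intermittent dropout
(D) saturated input transistor — intermittent dropout ✓; no DC offset ✗; gain high ✓; supply rail sagging ✓; excess current draw ✓
(E) blown fuse — intermittent dropout ✓; no DC offset ✗; gain high ✓; supply rail sagging ✓; excess current draw ✓
(F) leaky coupling capacitor — does not account for intermittent dropout, no DC offset, excess current draw
(A) alone accounts for all the evidence.

A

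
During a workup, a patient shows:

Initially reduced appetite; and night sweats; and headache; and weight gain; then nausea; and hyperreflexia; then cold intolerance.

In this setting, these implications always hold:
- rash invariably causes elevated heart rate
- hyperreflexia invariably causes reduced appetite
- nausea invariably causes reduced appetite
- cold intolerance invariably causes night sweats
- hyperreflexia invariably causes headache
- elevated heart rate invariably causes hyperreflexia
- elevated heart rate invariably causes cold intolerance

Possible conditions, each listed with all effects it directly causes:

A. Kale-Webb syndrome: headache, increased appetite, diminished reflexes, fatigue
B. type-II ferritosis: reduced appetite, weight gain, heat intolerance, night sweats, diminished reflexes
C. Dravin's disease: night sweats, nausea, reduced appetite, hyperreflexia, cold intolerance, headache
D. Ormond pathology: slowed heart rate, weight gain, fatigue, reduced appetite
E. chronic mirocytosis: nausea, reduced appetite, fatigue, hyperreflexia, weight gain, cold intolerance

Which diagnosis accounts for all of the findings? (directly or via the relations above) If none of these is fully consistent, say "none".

E

For each candidate, compare predicted effects to what was observed:
(A) Kale-Webb syndrome — fails on reduced appetite, night sweats, weight gain, nausea, hyperreflexia, cold intolerance (predicts increased appetite, not reduced appetite; predicts diminished reflexes, not hyperreflexia)
(B) type-II ferritosis — reduced appetite +; night sweats +; headache -; weight gain +; nausea -; hyperreflexia -; cold intolerance -
(C) Dravin's disease — reduced appetite +; night sweats +; headache +; weight gain -; nausea +; hyperreflexia +; cold intolerance +
(D) Ormond pathology — reduced appetite +; night sweats -; headache -; weight gain +; nausea -; hyperreflexia -; cold intolerance -
(E) chronic mirocytosis — reduced appetite +; night sweats + (by cold intolerance → night sweats); headache + (by hyperreflexia → headache); weight gain +; nausea +; hyperreflexia +; cold intolerance +
(E) is the only candidate with no mismatches.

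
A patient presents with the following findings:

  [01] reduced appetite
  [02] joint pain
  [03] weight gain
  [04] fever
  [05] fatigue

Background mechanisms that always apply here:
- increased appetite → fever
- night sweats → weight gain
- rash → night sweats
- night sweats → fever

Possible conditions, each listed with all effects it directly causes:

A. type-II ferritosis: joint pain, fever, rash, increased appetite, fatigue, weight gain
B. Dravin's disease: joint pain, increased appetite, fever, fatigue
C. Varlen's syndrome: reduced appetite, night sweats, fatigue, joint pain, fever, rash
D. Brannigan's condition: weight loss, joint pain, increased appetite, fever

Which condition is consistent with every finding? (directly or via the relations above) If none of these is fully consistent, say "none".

Testing each hypothesis:
(A) type-II ferritosis — reduced appetite miss; joint pain match; weight gain match; fever match; fatigue match
(B) Dravin's disease — fails on reduced appetite, weight gain (predicts increased appetite, not reduced appetite)
(C) Varlen's syndrome — reduced appetite match; joint pain match; weight gain match (by night sweats → weight gain); fever match; fatigue match
(D) Brannigan's condition — fails on reduced appetite, weight gain, fatigue (predicts increased appetite, not reduced appetite; predicts weight loss, not weight gain)
(C) alone accounts for all the evidence.

C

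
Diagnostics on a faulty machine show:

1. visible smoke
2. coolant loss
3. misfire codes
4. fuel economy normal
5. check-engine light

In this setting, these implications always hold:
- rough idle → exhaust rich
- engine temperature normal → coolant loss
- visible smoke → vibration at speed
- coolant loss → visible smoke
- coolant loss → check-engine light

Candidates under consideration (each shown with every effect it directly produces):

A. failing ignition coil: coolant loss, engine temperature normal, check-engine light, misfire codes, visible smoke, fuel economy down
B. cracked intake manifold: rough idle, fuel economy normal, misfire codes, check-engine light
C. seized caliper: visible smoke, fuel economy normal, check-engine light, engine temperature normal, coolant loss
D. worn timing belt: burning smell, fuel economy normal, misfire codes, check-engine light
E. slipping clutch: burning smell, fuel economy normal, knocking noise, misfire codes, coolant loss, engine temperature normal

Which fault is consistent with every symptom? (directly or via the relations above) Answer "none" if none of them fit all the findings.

E

Testing each hypothesis:
(A) failing ignition coil — fails on fuel economy normal (predicts fuel economy down, not fuel economy normal)
(B) cracked intake manifold — visible smoke -; coolant loss -; misfire codes +; fuel economy normal +; check-engine light +
(C) seized caliper — visible smoke +; coolant loss +; misfire codes -; fuel economy normal +; check-engine light +
(D) worn timing belt — visible smoke -; coolant loss -; misfire codes +; fuel economy normal +; check-engine light +
(E) slipping clutch — visible smoke + (through coolant loss → visible smoke); coolant loss +; misfire codes +; fuel economy normal +; check-engine light + (through coolant loss → check-engine light)
(E) alone accounts for all the evidence.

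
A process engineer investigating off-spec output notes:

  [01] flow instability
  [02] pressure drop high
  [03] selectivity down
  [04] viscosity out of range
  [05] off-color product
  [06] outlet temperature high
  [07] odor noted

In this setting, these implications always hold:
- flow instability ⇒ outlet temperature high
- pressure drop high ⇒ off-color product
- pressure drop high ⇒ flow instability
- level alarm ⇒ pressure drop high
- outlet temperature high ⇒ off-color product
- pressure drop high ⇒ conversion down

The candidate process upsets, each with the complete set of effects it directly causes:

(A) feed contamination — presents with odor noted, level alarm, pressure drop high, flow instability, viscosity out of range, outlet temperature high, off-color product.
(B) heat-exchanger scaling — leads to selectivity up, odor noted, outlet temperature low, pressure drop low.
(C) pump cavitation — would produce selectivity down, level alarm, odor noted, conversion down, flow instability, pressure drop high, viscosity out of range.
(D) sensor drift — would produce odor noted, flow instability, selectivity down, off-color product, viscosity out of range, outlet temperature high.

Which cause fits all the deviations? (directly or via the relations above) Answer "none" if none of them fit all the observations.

Checking each candidate against the observations:
(A) feed contamination — does not account for selectivity down
(B) heat-exchanger scaling — fails on flow instability, pressure drop high, selectivity down, viscosity out of range, off-color product, outlet temperature high (predicts pressure drop low, not pressure drop high; predicts selectivity up, not selectivity down; predicts outlet temperature low, not outlet temperature high)
(C) pump cavitation — flow instability +; pressure drop high +; selectivity down +; viscosity out of range +; off-color product + (through pressure drop high → off-color product); outlet temperature high + (through flow instability → outlet temperature high); odor noted +
(D) sensor drift — flow instability +; pressure drop high -; selectivity down +; viscosity out of range +; off-color product +; outlet temperature high +; odor noted +
(C) alone accounts for all the evidence.

C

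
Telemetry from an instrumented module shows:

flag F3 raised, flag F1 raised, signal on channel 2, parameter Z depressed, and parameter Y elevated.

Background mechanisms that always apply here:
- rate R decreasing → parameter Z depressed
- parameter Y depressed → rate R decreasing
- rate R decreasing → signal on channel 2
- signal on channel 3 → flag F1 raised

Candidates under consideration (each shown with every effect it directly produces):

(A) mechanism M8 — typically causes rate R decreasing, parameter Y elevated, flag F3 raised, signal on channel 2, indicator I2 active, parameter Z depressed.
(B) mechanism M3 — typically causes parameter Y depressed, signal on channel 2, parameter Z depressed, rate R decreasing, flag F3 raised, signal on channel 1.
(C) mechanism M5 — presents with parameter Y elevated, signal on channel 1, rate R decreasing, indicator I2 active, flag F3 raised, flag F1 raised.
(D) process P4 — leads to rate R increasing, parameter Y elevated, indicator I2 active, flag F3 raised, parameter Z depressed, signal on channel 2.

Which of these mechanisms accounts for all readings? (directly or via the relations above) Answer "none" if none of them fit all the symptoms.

C

Checking each candidate against the observations:
(A) mechanism M8 — flag F3 raised ✓; flag F1 raised ✗; signal on channel 2 ✓; parameter Z depressed ✓; parameter Y elevated ✓
(B) mechanism M3 — flag F3 raised ✓; flag F1 raised ✗; signal on channel 2 ✓; parameter Z depressed ✓; parameter Y elevated ✗
(C) mechanism M5 — accounts for every observation (signal on channel 2 via rate R decreasing → signal on channel 2)
(D) process P4 — flag F3 raised ✓; flag F1 raised ✗; signal on channel 2 ✓; parameter Z depressed ✓; parameter Y elevated ✓
Only (C) is consistent with every observation.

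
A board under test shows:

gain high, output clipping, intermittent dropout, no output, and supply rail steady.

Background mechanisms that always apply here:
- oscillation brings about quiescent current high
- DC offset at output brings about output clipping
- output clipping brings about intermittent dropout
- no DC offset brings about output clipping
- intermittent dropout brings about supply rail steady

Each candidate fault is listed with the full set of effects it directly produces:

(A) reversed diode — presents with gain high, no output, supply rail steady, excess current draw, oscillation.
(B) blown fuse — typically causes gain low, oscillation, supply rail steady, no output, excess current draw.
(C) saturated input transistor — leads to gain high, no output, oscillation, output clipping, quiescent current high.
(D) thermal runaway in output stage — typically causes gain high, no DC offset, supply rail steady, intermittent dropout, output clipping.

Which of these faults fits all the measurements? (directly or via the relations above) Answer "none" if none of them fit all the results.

Testing each hypothesis:
(A) reversed diode — gain high ✓; output clipping ✗; intermittent dropout ✗; no output ✓; supply rail steady ✓
(B) blown fuse — gain high ✗; output clipping ✗; intermittent dropout ✗; no output ✓; supply rail steady ✓
(C) saturated input transistor — gain high ✓; output clipping ✓; intermittent dropout ✓ (via output clipping → intermittent dropout); no output ✓; supply rail steady ✓ (via output clipping → intermittent dropout → supply rail steady)
(D) thermal runaway in output stage — gain high ✓; output clipping ✓; intermittent dropout ✓; no output ✗; supply rail steady ✓
(C) alone accounts for all the evidence.

C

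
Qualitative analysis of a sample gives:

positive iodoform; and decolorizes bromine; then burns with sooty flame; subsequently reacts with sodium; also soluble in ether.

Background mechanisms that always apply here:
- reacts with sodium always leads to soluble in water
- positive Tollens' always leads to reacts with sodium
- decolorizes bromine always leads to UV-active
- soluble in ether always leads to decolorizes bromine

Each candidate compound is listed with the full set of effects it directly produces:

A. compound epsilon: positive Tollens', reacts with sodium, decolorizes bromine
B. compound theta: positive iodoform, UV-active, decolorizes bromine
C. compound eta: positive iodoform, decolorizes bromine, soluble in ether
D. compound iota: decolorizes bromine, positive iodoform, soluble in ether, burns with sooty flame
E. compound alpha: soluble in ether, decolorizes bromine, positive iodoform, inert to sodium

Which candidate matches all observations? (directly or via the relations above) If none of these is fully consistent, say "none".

none

Testing each hypothesis:
(A) compound epsilon — positive iodoform -; decolorizes bromine +; burns with sooty flame -; reacts with sodium +; soluble in ether -
(B) compound theta — does not account for burns with sooty flame, reacts with sodium, soluble in ether
(C) compound eta — does not account for burns with sooty flame, reacts with sodium
(D) compound iota — positive iodoform +; decolorizes bromine +; burns with sooty flame +; reacts with sodium -; soluble in ether +
(E) compound alpha — positive iodoform +; decolorizes bromine +; burns with sooty flame -; reacts with sodium -; soluble in ether +
Every candidate fails on at least one observation.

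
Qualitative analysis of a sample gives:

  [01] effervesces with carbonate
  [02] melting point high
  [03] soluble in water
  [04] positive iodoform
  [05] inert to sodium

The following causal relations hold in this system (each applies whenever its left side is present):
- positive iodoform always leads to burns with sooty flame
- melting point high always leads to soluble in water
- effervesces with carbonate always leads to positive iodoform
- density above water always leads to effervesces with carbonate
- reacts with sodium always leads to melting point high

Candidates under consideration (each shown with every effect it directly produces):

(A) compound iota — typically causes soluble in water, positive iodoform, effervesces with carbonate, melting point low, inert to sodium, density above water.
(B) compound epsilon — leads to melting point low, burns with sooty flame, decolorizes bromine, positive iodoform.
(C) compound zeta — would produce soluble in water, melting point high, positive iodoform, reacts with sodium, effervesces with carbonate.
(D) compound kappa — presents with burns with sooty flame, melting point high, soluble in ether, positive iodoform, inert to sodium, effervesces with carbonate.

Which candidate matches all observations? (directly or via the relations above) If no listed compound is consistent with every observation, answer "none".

Per-candidate check:
(A) compound iota — effervesces with carbonate yes; melting point high NO; soluble in water yes; positive iodoform yes; inert to sodium yes
(B) compound epsilon — effervesces with carbonate NO; melting point high NO; soluble in water NO; positive iodoform yes; inert to sodium NO
(C) compound zeta — effervesces with carbonate yes; melting point high yes; soluble in water yes; positive iodoform yes; inert to sodium NO
(D) compound kappa — accounts for every observation (soluble in water via melting point high → soluble in water)
Only (D) is consistent with every observation.

D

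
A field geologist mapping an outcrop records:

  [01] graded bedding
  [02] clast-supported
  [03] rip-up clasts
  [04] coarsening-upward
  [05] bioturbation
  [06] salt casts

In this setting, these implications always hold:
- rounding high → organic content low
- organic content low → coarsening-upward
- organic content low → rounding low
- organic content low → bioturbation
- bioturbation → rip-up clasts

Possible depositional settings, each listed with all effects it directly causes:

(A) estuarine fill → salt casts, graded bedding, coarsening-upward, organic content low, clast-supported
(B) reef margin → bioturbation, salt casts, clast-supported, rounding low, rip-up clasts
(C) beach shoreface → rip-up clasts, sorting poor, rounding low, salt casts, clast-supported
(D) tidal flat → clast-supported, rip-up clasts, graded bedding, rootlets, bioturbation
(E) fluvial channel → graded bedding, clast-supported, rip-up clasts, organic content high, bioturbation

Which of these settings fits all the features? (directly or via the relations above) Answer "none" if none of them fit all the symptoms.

Testing each hypothesis:
(A) estuarine fill — graded bedding yes; clast-supported yes; rip-up clasts yes (via organic content low → bioturbation → rip-up clasts); coarsening-upward yes; bioturbation yes (via organic content low → bioturbation); salt casts yes
(B) reef margin — graded bedding NO; clast-supported yes; rip-up clasts yes; coarsening-upward NO; bioturbation yes; salt casts yes
(C) beach shoreface — does not account for graded bedding, coarsening-upward, bioturbation
(D) tidal flat — does not account for coarsening-upward, salt casts
(E) fluvial channel — graded bedding yes; clast-supported yes; rip-up clasts yes; coarsening-upward NO; bioturbation yes; salt casts NO
(A) alone accounts for all the evidence.

A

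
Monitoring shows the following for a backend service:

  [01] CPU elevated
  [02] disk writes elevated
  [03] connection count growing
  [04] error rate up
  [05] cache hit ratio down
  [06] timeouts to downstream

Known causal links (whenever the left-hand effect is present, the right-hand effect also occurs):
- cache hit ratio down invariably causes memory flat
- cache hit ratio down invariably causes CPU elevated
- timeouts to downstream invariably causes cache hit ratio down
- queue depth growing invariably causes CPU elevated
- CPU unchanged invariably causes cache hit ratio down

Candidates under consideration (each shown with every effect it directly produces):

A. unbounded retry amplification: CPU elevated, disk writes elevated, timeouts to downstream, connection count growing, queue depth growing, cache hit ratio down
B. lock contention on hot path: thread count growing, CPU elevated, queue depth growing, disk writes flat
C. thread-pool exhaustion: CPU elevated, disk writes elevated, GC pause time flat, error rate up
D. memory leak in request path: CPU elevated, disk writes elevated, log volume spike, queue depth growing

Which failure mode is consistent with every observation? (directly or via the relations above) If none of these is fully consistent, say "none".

Per-candidate check:
(A) unbounded retry amplification — does not account for error rate up
(B) lock contention on hot path — fails on disk writes elevated, connection count growing, error rate up, cache hit ratio down, timeouts to downstream (predicts disk writes flat, not disk writes elevated)
(C) thread-pool exhaustion — does not account for connection count growing, cache hit ratio down, timeouts to downstream
(D) memory leak in request path — CPU elevated ✓; disk writes elevated ✓; connection count growing ✗; error rate up ✗; cache hit ratio down ✗; timeouts to downstream ✗
Every candidate fails on at least one observation.

none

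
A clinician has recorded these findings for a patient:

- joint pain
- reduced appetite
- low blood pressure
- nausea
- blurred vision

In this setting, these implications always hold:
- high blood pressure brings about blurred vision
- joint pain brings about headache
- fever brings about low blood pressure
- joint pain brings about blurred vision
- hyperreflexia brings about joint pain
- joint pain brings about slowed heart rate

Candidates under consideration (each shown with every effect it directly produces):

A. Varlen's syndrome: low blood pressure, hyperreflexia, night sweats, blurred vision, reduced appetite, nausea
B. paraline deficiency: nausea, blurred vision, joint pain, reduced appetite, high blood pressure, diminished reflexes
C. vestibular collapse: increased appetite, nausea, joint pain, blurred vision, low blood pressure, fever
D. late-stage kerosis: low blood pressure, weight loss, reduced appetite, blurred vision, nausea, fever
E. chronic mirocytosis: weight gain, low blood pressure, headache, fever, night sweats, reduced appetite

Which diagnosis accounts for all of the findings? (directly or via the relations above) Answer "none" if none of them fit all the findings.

A

Per-candidate check:
(A) Varlen's syndrome — accounts for every observation (joint pain through hyperreflexia → joint pain)
(B) paraline deficiency — joint pain yes; reduced appetite yes; low blood pressure NO; nausea yes; blurred vision yes
(C) vestibular collapse — joint pain yes; reduced appetite NO; low blood pressure yes; nausea yes; blurred vision yes
(D) late-stage kerosis — joint pain NO; reduced appetite yes; low blood pressure yes; nausea yes; blurred vision yes
(E) chronic mirocytosis — joint pain NO; reduced appetite yes; low blood pressure yes; nausea NO; blurred vision NO
Only (A) is consistent with every observation.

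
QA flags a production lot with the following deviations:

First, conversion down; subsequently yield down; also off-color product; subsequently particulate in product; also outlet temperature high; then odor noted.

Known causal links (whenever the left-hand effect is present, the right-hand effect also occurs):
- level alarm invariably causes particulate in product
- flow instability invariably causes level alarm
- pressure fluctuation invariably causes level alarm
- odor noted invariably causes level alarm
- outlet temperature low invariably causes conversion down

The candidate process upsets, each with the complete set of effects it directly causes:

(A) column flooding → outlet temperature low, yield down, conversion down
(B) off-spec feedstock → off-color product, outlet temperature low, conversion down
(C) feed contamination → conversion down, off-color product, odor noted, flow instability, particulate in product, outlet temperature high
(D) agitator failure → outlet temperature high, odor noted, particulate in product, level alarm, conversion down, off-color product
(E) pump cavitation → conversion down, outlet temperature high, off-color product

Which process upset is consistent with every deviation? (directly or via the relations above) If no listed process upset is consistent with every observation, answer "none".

none

For each candidate, compare predicted effects to what was observed:
(A) column flooding — conversion down ✓; yield down ✓; off-color product ✗; particulate in product ✗; outlet temperature high ✗; odor noted ✗
(B) off-spec feedstock — fails on yield down, particulate in product, outlet temperature high, odor noted (predicts outlet temperature low, not outlet temperature high)
(C) feed contamination — conversion down ✓; yield down ✗; off-color product ✓; particulate in product ✓; outlet temperature high ✓; odor noted ✓
(D) agitator failure — does not account for yield down
(E) pump cavitation — conversion down ✓; yield down ✗; off-color product ✓; particulate in product ✗; outlet temperature high ✓; odor noted ✗
None of the listed candidates fits everything.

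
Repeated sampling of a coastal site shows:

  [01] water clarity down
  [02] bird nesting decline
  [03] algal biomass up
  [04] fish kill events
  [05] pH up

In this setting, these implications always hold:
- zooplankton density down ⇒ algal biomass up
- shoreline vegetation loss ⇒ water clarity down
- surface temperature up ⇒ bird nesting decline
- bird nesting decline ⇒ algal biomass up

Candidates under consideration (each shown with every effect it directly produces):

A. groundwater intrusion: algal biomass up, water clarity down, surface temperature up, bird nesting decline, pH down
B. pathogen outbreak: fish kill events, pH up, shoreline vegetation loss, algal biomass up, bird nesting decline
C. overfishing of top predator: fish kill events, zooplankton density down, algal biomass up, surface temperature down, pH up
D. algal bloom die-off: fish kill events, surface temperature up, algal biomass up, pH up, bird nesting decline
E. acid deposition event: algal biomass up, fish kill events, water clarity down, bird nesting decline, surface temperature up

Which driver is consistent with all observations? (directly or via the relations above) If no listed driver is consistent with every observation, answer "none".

B

Checking each candidate against the observations:
(A) groundwater intrusion — fails on fish kill events, pH up (predicts pH down, not pH up)
(B) pathogen outbreak — accounts for every observation (water clarity down via shoreline vegetation loss → water clarity down)
(C) overfishing of top predator — does not account for water clarity down, bird nesting decline
(D) algal bloom die-off — water clarity down NO; bird nesting decline yes; algal biomass up yes; fish kill events yes; pH up yes
(E) acid deposition event — does not account for pH up
(B) is the only candidate with no mismatches.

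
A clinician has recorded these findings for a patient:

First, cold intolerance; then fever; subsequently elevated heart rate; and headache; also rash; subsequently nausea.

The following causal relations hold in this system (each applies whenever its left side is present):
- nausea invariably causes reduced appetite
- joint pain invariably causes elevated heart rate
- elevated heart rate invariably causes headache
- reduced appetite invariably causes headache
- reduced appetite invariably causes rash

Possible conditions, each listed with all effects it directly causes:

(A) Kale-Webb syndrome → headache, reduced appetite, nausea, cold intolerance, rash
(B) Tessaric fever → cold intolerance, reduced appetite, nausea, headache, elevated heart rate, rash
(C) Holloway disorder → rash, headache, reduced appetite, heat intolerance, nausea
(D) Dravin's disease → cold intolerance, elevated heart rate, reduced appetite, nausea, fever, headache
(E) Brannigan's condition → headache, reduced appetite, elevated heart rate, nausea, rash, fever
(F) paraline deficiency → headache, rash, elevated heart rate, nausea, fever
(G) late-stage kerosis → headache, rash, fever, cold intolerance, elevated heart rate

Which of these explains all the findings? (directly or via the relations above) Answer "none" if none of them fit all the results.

D

For each candidate, compare predicted effects to what was observed:
(A) Kale-Webb syndrome — cold intolerance ✓; fever ✗; elevated heart rate ✗; headache ✓; rash ✓; nausea ✓
(B) Tessaric fever — does not account for fever
(C) Holloway disorder — cold intolerance ✗; fever ✗; elevated heart rate ✗; headache ✓; rash ✓; nausea ✓
(D) Dravin's disease — cold intolerance ✓; fever ✓; elevated heart rate ✓; headache ✓; rash ✓ (through reduced appetite → rash); nausea ✓
(E) Brannigan's condition — does not account for cold intolerance
(F) paraline deficiency — does not account for cold intolerance
(G) late-stage kerosis — does not account for nausea
Only (D) is consistent with every observation.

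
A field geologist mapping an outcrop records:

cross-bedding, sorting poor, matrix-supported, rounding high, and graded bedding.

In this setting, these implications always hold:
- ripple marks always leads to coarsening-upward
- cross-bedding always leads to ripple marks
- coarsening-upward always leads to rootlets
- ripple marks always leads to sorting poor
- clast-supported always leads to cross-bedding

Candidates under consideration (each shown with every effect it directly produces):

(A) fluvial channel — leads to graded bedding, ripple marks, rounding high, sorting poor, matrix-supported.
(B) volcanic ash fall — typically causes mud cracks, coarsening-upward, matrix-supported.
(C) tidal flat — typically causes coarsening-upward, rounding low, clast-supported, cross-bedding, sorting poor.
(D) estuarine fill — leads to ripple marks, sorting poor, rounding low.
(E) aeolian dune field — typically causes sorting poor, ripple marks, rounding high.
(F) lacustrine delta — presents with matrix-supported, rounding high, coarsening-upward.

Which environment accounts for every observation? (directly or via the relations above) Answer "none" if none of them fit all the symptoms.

Per-candidate check:
(A) fluvial channel — does not account for cross-bedding
(B) volcanic ash fall — cross-bedding NO; sorting poor NO; matrix-supported yes; rounding high NO; graded bedding NO
(C) tidal flat — cross-bedding yes; sorting poor yes; matrix-supported NO; rounding high NO; graded bedding NO
(D) estuarine fill — fails on cross-bedding, matrix-supported, rounding high, graded bedding (predicts rounding low, not rounding high)
(E) aeolian dune field — cross-bedding NO; sorting poor yes; matrix-supported NO; rounding high yes; graded bedding NO
(F) lacustrine delta — cross-bedding NO; sorting poor NO; matrix-supported yes; rounding high yes; graded bedding NO
None of the listed candidates fits everything.

none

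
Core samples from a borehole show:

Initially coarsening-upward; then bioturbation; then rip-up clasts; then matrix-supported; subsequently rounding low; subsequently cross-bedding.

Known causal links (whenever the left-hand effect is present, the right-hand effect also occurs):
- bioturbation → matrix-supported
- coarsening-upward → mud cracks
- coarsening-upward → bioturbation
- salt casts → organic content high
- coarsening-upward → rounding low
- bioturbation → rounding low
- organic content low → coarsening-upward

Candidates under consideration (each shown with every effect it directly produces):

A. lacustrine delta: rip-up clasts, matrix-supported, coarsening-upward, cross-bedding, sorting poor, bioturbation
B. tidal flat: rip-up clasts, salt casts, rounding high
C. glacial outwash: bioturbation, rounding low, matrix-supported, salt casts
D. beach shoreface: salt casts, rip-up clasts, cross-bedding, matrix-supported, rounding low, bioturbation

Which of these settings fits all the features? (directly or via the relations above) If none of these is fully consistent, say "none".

Per-candidate check:
(A) lacustrine delta — accounts for every observation (rounding low by coarsening-upward → rounding low)
(B) tidal flat — fails on coarsening-upward, bioturbation, matrix-supported, rounding low, cross-bedding (predicts rounding high, not rounding low)
(C) glacial outwash — does not account for coarsening-upward, rip-up clasts, cross-bedding
(D) beach shoreface — coarsening-upward NO; bioturbation yes; rip-up clasts yes; matrix-supported yes; rounding low yes; cross-bedding yes
Only (A) is consistent with every observation.

A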